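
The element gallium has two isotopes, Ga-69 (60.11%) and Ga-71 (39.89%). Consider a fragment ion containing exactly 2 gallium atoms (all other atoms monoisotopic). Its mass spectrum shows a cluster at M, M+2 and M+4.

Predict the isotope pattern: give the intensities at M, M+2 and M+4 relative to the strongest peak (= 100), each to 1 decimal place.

Each Ga atom is independently Ga-69 (p = 0.6011) or Ga-71 (q = 0.3989); the cluster is the binomial expansion (p + q)^2.
P(M) = 0.6011^2 = 0.361321
P(M+2) = 2 × 0.6011^1 × 0.3989^1 = 0.479558
P(M+4) = 0.3989^2 = 0.159121
The M+2 peak is largest (0.479558); scaling to 100 gives 75.3 : 100.0 : 33.2.

75.3 : 100.0 : 33.2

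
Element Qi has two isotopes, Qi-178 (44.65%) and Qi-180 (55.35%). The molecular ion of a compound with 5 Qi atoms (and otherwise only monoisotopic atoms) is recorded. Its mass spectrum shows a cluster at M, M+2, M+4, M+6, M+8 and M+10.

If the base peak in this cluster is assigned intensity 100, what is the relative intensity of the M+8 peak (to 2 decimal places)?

(0.4465 + 0.5535)^5 gives M 0.0177, M+2 0.1100, M+4 0.2727, M+6 0.3381, M+8 0.2095, M+10 0.0520; the largest is M+6.
P(M+6) = C(5,3) × 0.4465^2 × 0.5535^3 = 10 × 0.19936225 × 0.16957151 = 0.338062 (base)
P(M+8) = C(5,4) × 0.4465^1 × 0.5535^4 = 5 × 0.4465 × 0.09385783 = 0.209538
Relative intensity = 0.209538 / 0.338062 × 100 = 61.98

61.98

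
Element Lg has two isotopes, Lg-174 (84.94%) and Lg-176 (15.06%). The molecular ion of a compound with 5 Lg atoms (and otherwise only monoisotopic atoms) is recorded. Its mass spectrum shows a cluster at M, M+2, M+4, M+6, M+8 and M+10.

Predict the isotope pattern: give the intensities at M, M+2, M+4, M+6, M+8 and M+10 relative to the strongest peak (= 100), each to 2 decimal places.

Expanding (0.8494 + 0.1506)^5:
P(M) = 0.8494^5 = 0.442142
P(M+2) = 5 × 0.8494^4 × 0.1506^1 = 0.391962
P(M+4) = 10 × 0.8494^3 × 0.1506^2 = 0.138991
P(M+6) = 10 × 0.8494^2 × 0.1506^3 = 0.024643
P(M+8) = 5 × 0.8494^1 × 0.1506^4 = 0.002185
P(M+10) = 0.1506^5 = 0.000077
The M peak is largest (0.442142); scaling to 100 gives 100.00 : 88.65 : 31.44 : 5.57 : 0.49 : 0.02.

100.00 : 88.65 : 31.44 : 5.57 : 0.49 : 0.02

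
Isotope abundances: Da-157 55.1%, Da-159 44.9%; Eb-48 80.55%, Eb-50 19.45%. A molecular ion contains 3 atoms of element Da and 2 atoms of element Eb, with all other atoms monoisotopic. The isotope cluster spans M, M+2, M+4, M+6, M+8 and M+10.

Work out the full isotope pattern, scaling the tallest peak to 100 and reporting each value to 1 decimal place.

Element Da pattern (n=3): 0.16728415 : 0.40895055 : 0.33324645 : 0.09051885
Element Eb pattern (n=2): 0.64883025 : 0.3133395 : 0.03783025
Convolve the two distributions (both contribute in 2-u steps):
  M: 0.16728415×0.64883025 = 0.108539
  M+2: 0.16728415×0.3133395 + 0.40895055×0.64883025 = 0.317756
  M+4: 0.16728415×0.03783025 + 0.40895055×0.3133395 + 0.33324645×0.64883025 = 0.350689
  M+6: 0.40895055×0.03783025 + 0.33324645×0.3133395 + 0.09051885×0.64883025 = 0.178621
  M+8: 0.33324645×0.03783025 + 0.09051885×0.3133395 = 0.040970
  M+10: 0.09051885×0.03783025 = 0.003424
Scale to base peak (0.350689) = 100: 31.0 : 90.6 : 100.0 : 50.9 : 11.7 : 1.0

31.0 : 90.6 : 100.0 : 50.9 : 11.7 : 1.0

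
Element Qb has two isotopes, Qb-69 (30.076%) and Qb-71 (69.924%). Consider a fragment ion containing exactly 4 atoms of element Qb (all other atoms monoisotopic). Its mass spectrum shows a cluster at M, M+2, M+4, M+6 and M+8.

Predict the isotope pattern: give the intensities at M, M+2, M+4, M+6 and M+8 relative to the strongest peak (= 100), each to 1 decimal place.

The 4 Qb atoms are independent, so intensities follow the terms of (0.30076 + 0.69924)^4.
P(M) = 0.30076^4 = 0.008182
P(M+2) = 4 × 0.30076^3 × 0.69924^1 = 0.076093
P(M+4) = 6 × 0.30076^2 × 0.69924^2 = 0.265365
P(M+6) = 4 × 0.30076^1 × 0.69924^3 = 0.411300
P(M+8) = 0.69924^4 = 0.239059
The M+6 peak is largest (0.411300); scaling to 100 gives 2.0 : 18.5 : 64.5 : 100.0 : 58.1.

2.0 : 18.5 : 64.5 : 100.0 : 58.1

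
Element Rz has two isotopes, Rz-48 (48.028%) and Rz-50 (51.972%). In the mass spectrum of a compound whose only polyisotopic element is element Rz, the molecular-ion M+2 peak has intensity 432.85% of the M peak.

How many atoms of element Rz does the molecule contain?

4

For n independent Rz atoms, I(M+2)/I(M) = n · (abundance Rz-50) / (abundance Rz-48) = n · 0.51972/0.48028.
n = 4.3285 × 0.48028/0.51972 = 4.00 ≈ 4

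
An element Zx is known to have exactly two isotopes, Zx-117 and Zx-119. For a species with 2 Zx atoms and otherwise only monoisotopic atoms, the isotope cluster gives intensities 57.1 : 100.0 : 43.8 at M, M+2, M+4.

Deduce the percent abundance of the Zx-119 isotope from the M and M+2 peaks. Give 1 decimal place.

Let p = fractional abundance of Zx-117. I(M+2)/I(M) = [C(2,1)·p^1·(1−p)] / p^2 = 2·(1−p)/p = 100.0/57.1 = 1.7513
(1−p)/p = 1.7513/2 = 0.8757  ⇒  p = 1/(1 + 0.8757) = 0.5331
Zx-117: 53.3%, Zx-119: 46.7%.

46.7%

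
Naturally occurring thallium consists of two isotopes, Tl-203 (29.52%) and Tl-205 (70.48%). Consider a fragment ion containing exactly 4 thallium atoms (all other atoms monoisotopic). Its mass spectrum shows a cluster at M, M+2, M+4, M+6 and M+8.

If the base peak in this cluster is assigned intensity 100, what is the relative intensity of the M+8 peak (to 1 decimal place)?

Binomial terms of (0.2952 + 0.7048)^4: M 0.0076, M+2 0.0725, M+4 0.2597, M+6 0.4134, M+8 0.2468 → M+6 is the base peak.
P(M+6) = C(4,3) × 0.2952^1 × 0.7048^3 = 4 × 0.2952 × 0.35010449 = 0.413403 (base)
P(M+8) = C(4,4) × 0.2952^0 × 0.7048^4 = 1 × 1.0000 × 0.24675365 = 0.246754
Relative intensity = 0.246754 / 0.413403 × 100 = 59.7

59.7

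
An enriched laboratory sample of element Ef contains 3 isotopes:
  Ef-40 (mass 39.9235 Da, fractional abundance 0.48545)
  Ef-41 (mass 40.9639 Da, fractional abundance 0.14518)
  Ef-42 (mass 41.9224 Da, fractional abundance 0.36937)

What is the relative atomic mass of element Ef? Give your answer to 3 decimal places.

Average mass = Σ (abundance × isotope mass) = 0.48545 × 39.9235 + 0.14518 × 40.9639 + 0.36937 × 41.9224
= 19.38086 + 5.94714 + 15.48488 = 40.81288 Da

40.813 Da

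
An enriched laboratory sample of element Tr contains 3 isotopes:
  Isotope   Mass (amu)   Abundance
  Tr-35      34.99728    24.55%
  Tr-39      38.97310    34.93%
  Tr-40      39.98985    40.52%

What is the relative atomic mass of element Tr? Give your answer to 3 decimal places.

38.409 amu

Ar = Σ fᵢ·mᵢ = 0.2455 × 34.99728 + 0.3493 × 38.97310 + 0.4052 × 39.98985
= 8.591832 + 13.613304 + 16.203887 = 38.409023 amu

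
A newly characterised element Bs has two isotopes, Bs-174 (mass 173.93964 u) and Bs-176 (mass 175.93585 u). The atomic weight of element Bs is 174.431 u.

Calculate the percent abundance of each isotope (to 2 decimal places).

With x = fraction of Bs-174 (so Bs-176 is 1 − x):
173.93964·x + 175.93585·(1 − x) = 174.431
(173.93964 − 175.93585)·x = 174.431 − 175.93585
x = -1.50485 / -1.99621 = 0.75385 → 75.39% Bs-174, 24.61% Bs-176.

Bs-174: 75.39%, Bs-176: 24.61%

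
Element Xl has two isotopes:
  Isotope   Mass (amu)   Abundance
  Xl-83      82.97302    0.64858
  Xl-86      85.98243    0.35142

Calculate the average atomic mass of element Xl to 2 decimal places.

Average mass = Σ (abundance × isotope mass) = 0.64858 × 82.97302 + 0.35142 × 85.98243
= 53.814641 + 30.215946 = 84.030587 amu

84.03 amu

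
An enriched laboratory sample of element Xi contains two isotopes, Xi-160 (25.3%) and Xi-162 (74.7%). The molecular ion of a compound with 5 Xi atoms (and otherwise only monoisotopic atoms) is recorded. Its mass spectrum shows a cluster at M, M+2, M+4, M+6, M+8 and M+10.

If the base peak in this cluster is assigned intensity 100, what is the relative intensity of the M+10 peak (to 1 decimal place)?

59.1

Binomial terms of (0.253 + 0.747)^5: M 0.0010, M+2 0.0153, M+4 0.0904, M+6 0.2668, M+8 0.3939, M+10 0.2326 → M+8 is the base peak.
P(M+8) = C(5,4) × 0.253^1 × 0.747^4 = 5 × 0.2530 × 0.31137404 = 0.393888 (base)
P(M+10) = C(5,5) × 0.253^0 × 0.747^5 = 1 × 1.0000 × 0.23259641 = 0.232596
Relative intensity = 0.232596 / 0.393888 × 100 = 59.1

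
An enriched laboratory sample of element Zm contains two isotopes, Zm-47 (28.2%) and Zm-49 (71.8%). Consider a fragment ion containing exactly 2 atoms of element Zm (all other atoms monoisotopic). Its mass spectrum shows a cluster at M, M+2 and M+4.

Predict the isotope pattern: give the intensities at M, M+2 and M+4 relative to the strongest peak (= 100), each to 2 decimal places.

15.43 : 78.55 : 100.00

Expanding (0.282 + 0.718)^2:
P(M) = 0.282^2 = 0.079524
P(M+2) = 2 × 0.282^1 × 0.718^1 = 0.404952
P(M+4) = 0.718^2 = 0.515524
The M+4 peak is largest (0.515524); scaling to 100 gives 15.43 : 78.55 : 100.00.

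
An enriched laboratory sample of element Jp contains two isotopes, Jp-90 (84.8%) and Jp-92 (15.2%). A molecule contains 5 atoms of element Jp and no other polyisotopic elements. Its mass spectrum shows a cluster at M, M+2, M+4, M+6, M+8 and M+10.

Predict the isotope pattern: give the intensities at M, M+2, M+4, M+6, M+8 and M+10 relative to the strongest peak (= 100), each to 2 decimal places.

100.00 : 89.62 : 32.13 : 5.76 : 0.52 : 0.02

Each Jp atom is independently Jp-90 (p = 0.848) or Jp-92 (q = 0.152); the cluster is the binomial expansion (p + q)^5.
P(M) = 0.848^5 = 0.438510
P(M+2) = 5 × 0.848^4 × 0.152^1 = 0.393004
P(M+4) = 10 × 0.848^3 × 0.152^2 = 0.140888
P(M+6) = 10 × 0.848^2 × 0.152^3 = 0.025254
P(M+8) = 5 × 0.848^1 × 0.152^4 = 0.002263
P(M+10) = 0.152^5 = 0.000081
The M peak is largest (0.438510); scaling to 100 gives 100.00 : 89.62 : 32.13 : 5.76 : 0.52 : 0.02.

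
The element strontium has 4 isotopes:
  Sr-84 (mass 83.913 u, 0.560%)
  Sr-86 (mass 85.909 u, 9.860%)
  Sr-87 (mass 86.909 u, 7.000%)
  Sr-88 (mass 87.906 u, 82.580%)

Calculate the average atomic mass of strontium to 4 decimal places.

87.6169 u

Weight each isotope mass by its fractional abundance: 0.00560 × 83.913 + 0.09860 × 85.909 + 0.07000 × 86.909 + 0.82580 × 87.906
= 0.46991 + 8.47063 + 6.08363 + 72.59277 = 87.61694 u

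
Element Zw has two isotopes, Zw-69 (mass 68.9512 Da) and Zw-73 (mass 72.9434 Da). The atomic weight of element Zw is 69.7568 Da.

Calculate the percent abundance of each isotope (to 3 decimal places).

Writing the weighted mean with unknown fraction x of Zw-69:
68.9512·x + 72.9434·(1 − x) = 69.7568
(68.9512 − 72.9434)·x = 69.7568 − 72.9434
x = -3.1866 / -3.9922 = 0.79821 → 79.821% Zw-69, 20.179% Zw-73.

Zw-69: 79.821%, Zw-73: 20.179%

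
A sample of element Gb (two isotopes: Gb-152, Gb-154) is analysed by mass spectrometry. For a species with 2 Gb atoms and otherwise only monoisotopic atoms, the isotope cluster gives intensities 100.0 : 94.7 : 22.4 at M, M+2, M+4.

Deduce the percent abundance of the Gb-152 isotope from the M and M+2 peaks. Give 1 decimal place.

67.9%

Write p for the Gb-152 fraction. I(M+2)/I(M) = [C(2,1)·p^1·(1−p)] / p^2 = 2·(1−p)/p = 94.7/100.0 = 0.9470
(1−p)/p = 0.9470/2 = 0.4735  ⇒  p = 1/(1 + 0.4735) = 0.6787
Gb-152: 67.9%, Gb-154: 32.1%.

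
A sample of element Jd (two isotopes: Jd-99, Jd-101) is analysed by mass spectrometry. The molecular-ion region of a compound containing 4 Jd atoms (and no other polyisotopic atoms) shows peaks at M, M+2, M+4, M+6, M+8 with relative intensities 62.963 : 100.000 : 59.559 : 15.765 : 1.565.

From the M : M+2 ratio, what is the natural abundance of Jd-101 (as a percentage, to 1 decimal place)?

28.4%

If p is the fraction of Jd that is Jd-99, then I(M+2)/I(M) = [C(4,1)·p^3·(1−p)] / p^4 = 4·(1−p)/p = 100.000/62.963 = 1.5882
(1−p)/p = 1.5882/4 = 0.3971  ⇒  p = 1/(1 + 0.3971) = 0.7158
Jd-99: 71.6%, Jd-101: 28.4%.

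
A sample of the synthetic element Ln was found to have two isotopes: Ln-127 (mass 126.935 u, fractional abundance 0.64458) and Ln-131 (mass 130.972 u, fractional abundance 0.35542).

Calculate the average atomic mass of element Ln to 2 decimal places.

128.37 u

Average mass = Σ (abundance × isotope mass) = 0.64458 × 126.935 + 0.35542 × 130.972
= 81.8198 + 46.5501 = 128.3699 u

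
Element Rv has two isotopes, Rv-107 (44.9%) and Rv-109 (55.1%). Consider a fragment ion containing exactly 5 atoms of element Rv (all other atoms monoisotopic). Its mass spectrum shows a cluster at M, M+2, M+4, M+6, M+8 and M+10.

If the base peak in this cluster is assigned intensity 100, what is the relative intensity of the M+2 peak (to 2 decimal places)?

33.20

Binomial terms of (0.449 + 0.551)^5: M 0.0182, M+2 0.1120, M+4 0.2748, M+6 0.3372, M+8 0.2069, M+10 0.0508 → M+6 is the base peak.
P(M+6) = C(5,3) × 0.449^2 × 0.551^3 = 10 × 0.201601 × 0.16728415 = 0.337247 (base)
P(M+2) = C(5,1) × 0.449^4 × 0.551^1 = 5 × 0.04064296 × 0.5510 = 0.111971
Relative intensity = 0.111971 / 0.337247 × 100 = 33.20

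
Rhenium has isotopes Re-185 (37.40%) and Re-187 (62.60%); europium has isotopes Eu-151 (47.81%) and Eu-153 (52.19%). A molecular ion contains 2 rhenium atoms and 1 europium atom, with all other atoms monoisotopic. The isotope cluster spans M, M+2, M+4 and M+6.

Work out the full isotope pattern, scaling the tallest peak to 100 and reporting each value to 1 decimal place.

15.5 : 68.8 : 100.0 : 47.4

Rhenium pattern (n=2): 0.139876 : 0.468248 : 0.391876
Europium pattern (n=1): 0.4781 : 0.5219
Convolve the two distributions (both contribute in 2-u steps):
  M: 0.139876×0.4781 = 0.066875
  M+2: 0.139876×0.5219 + 0.468248×0.4781 = 0.296871
  M+4: 0.468248×0.5219 + 0.391876×0.4781 = 0.431735
  M+6: 0.391876×0.5219 = 0.204520
Scale to base peak (0.431735) = 100: 15.5 : 68.8 : 100.0 : 47.4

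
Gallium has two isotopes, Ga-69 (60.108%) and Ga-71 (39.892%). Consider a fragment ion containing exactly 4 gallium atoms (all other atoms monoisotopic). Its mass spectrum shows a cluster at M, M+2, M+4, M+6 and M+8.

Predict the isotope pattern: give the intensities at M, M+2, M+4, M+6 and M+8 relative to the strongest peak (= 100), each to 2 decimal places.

Each Ga atom is independently Ga-69 (p = 0.60108) or Ga-71 (q = 0.39892); the cluster is the binomial expansion (p + q)^4.
P(M) = 0.60108^4 = 0.130536
P(M+2) = 4 × 0.60108^3 × 0.39892^1 = 0.346531
P(M+4) = 6 × 0.60108^2 × 0.39892^2 = 0.344975
P(M+6) = 4 × 0.60108^1 × 0.39892^3 = 0.152633
P(M+8) = 0.39892^4 = 0.025325
The M+2 peak is largest (0.346531); scaling to 100 gives 37.67 : 100.00 : 99.55 : 44.05 : 7.31.

37.67 : 100.00 : 99.55 : 44.05 : 7.31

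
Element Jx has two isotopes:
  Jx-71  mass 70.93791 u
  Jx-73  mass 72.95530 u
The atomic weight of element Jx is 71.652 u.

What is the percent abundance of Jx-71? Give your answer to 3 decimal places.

Let x be the fractional abundance of Jx-71; then Jx-73 has abundance 1 − x.
70.93791·x + 72.95530·(1 − x) = 71.652
(70.93791 − 72.95530)·x = 71.652 − 72.95530
x = -1.30330 / -2.01739 = 0.64603 → 64.603% Jx-71, 35.397% Jx-73.

64.603%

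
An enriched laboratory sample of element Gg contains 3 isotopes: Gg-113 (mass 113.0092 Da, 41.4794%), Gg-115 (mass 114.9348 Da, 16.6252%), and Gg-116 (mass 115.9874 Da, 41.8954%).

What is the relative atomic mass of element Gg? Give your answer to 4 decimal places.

114.5771 Da

The abundance-weighted mean is 0.414794 × 113.0092 + 0.166252 × 114.9348 + 0.418954 × 115.9874
= 46.87554 + 19.10814 + 48.59339 = 114.57707 Da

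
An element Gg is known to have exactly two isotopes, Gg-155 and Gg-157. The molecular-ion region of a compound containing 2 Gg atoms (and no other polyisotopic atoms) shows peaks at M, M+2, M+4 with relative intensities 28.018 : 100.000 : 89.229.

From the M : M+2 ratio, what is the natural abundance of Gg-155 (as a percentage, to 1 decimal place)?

35.9%

Write p for the Gg-155 fraction. I(M+2)/I(M) = [C(2,1)·p^1·(1−p)] / p^2 = 2·(1−p)/p = 100.000/28.018 = 3.5691
(1−p)/p = 3.5691/2 = 1.7846  ⇒  p = 1/(1 + 1.7846) = 0.3591
Gg-155: 35.9%, Gg-157: 64.1%.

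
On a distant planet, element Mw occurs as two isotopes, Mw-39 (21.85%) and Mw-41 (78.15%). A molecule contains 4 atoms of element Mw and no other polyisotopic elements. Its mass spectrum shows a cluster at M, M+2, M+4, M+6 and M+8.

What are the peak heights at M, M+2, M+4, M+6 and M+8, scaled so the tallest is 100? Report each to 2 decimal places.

0.55 : 7.82 : 41.94 : 100.00 : 89.42

Each Mw atom is independently Mw-39 (p = 0.2185) or Mw-41 (q = 0.7815); the cluster is the binomial expansion (p + q)^4.
P(M) = 0.2185^4 = 0.002279
P(M+2) = 4 × 0.2185^3 × 0.7815^1 = 0.032609
P(M+4) = 6 × 0.2185^2 × 0.7815^2 = 0.174949
P(M+6) = 4 × 0.2185^1 × 0.7815^3 = 0.417156
P(M+8) = 0.7815^4 = 0.373006
The M+6 peak is largest (0.417156); scaling to 100 gives 0.55 : 7.82 : 41.94 : 100.00 : 89.42.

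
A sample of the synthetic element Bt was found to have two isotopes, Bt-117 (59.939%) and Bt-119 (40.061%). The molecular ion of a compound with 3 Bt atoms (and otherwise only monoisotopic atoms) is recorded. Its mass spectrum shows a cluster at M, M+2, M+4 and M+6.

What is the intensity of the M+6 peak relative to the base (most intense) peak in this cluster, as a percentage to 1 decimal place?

Binomial terms of (0.59939 + 0.40061)^3: M 0.2153, M+2 0.4318, M+4 0.2886, M+6 0.0643 → M+2 is the base peak.
P(M+2) = C(3,1) × 0.59939^2 × 0.40061^1 = 3 × 0.35926837 × 0.40061 = 0.431780 (base)
P(M+6) = C(3,3) × 0.59939^0 × 0.40061^3 = 1 × 1.0000 × 0.06429325 = 0.064293
Relative intensity = 0.064293 / 0.431780 × 100 = 14.9

14.9%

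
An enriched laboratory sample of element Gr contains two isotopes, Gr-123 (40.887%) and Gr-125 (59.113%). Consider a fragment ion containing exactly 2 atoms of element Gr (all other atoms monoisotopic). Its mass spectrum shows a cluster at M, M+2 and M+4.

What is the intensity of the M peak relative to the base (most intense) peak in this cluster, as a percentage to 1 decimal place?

(0.40887 + 0.59113)^2 gives M 0.1672, M+2 0.4834, M+4 0.3494; the largest is M+2.
P(M+2) = C(2,1) × 0.40887^1 × 0.59113^1 = 2 × 0.40887 × 0.59113 = 0.483391 (base)
P(M) = C(2,0) × 0.40887^2 × 0.59113^0 = 1 × 0.16717468 × 1.0000 = 0.167175
Relative intensity = 0.167175 / 0.483391 × 100 = 34.6

34.6%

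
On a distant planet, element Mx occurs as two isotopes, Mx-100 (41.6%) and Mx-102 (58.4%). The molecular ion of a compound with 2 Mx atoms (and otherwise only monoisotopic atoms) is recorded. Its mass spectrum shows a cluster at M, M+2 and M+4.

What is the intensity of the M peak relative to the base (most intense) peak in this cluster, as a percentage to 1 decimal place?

35.6%

(0.416 + 0.584)^2 gives M 0.1731, M+2 0.4859, M+4 0.3411; the largest is M+2.
P(M+2) = C(2,1) × 0.416^1 × 0.584^1 = 2 × 0.4160 × 0.5840 = 0.485888 (base)
P(M) = C(2,0) × 0.416^2 × 0.584^0 = 1 × 0.173056 × 1.0000 = 0.173056
Relative intensity = 0.173056 / 0.485888 × 100 = 35.6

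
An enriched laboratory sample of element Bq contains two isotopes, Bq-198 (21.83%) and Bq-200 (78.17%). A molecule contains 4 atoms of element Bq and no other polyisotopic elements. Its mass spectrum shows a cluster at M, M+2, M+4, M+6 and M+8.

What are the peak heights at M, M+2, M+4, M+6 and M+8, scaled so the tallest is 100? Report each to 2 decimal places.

Each Bq atom is independently Bq-198 (p = 0.2183) or Bq-200 (q = 0.7817); the cluster is the binomial expansion (p + q)^4.
P(M) = 0.2183^4 = 0.002271
P(M+2) = 4 × 0.2183^3 × 0.7817^1 = 0.032528
P(M+4) = 6 × 0.2183^2 × 0.7817^2 = 0.174719
P(M+6) = 4 × 0.2183^1 × 0.7817^3 = 0.417094
P(M+8) = 0.7817^4 = 0.373388
The M+6 peak is largest (0.417094); scaling to 100 gives 0.54 : 7.80 : 41.89 : 100.00 : 89.52.

0.54 : 7.80 : 41.89 : 100.00 : 89.52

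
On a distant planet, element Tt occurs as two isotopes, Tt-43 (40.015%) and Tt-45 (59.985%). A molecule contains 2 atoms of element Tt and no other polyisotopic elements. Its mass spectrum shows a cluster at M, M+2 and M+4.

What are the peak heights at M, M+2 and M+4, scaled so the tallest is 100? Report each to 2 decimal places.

Expanding (0.40015 + 0.59985)^2:
P(M) = 0.40015^2 = 0.160120
P(M+2) = 2 × 0.40015^1 × 0.59985^1 = 0.480060
P(M+4) = 0.59985^2 = 0.359820
The M+2 peak is largest (0.480060); scaling to 100 gives 33.35 : 100.00 : 74.95.

33.35 : 100.00 : 74.95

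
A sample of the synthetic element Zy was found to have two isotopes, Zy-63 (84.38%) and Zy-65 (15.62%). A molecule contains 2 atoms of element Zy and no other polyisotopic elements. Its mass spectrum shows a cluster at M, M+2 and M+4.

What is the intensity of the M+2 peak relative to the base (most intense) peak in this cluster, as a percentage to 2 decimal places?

(0.8438 + 0.1562)^2 gives M 0.7120, M+2 0.2636, M+4 0.0244; the largest is M.
P(M) = C(2,0) × 0.8438^2 × 0.1562^0 = 1 × 0.71199844 × 1.0000 = 0.711998 (base)
P(M+2) = C(2,1) × 0.8438^1 × 0.1562^1 = 2 × 0.8438 × 0.1562 = 0.263603
Relative intensity = 0.263603 / 0.711998 × 100 = 37.02

37.02%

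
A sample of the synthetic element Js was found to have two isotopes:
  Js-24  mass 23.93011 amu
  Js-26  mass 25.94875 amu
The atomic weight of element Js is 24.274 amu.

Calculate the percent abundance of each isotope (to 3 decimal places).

With x = fraction of Js-24 (so Js-26 is 1 − x):
23.93011·x + 25.94875·(1 − x) = 24.274
(23.93011 − 25.94875)·x = 24.274 − 25.94875
x = -1.67475 / -2.01864 = 0.82964 → 82.964% Js-24, 17.036% Js-26.

Js-24: 82.964%, Js-26: 17.036%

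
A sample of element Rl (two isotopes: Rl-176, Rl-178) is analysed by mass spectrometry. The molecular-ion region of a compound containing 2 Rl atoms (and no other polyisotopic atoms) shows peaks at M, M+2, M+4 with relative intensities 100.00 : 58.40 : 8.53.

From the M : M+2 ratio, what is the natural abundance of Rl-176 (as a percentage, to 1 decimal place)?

Write p for the Rl-176 fraction. I(M+2)/I(M) = [C(2,1)·p^1·(1−p)] / p^2 = 2·(1−p)/p = 58.40/100.00 = 0.5840
(1−p)/p = 0.5840/2 = 0.2920  ⇒  p = 1/(1 + 0.2920) = 0.7740
Rl-176: 77.4%, Rl-178: 22.6%.

77.4%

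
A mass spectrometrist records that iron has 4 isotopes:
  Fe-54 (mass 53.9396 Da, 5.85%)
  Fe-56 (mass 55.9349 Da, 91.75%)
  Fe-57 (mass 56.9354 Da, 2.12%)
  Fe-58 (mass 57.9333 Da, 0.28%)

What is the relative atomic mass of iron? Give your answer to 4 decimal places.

Average mass = Σ (abundance × isotope mass) = 0.0585 × 53.9396 + 0.9175 × 55.9349 + 0.0212 × 56.9354 + 0.0028 × 57.9333
= 3.15547 + 51.32027 + 1.20703 + 0.16221 = 55.84498 Da

55.8450 Da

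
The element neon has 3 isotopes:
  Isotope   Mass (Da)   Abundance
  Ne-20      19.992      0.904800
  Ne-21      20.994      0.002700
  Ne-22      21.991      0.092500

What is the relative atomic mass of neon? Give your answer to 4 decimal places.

20.1796 Da

Ar = Σ fᵢ·mᵢ = 0.904800 × 19.992 + 0.002700 × 20.994 + 0.092500 × 21.991
= 18.08876 + 0.05668 + 2.03417 = 20.17961 Da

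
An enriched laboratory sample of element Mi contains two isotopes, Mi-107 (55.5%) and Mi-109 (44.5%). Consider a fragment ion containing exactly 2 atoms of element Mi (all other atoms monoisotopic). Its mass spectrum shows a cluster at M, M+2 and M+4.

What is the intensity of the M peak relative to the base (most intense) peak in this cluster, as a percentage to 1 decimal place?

62.4%

Term probabilities: M 0.3080, M+2 0.4940, M+4 0.1980. Base peak = M+2.
P(M+2) = C(2,1) × 0.555^1 × 0.445^1 = 2 × 0.5550 × 0.4450 = 0.493950 (base)
P(M) = C(2,0) × 0.555^2 × 0.445^0 = 1 × 0.308025 × 1.0000 = 0.308025
Relative intensity = 0.308025 / 0.493950 × 100 = 62.4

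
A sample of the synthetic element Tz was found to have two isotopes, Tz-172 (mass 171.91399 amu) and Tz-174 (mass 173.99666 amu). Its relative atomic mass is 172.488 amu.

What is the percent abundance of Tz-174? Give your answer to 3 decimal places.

Let x be the fractional abundance of Tz-172; then Tz-174 has abundance 1 − x.
171.91399·x + 173.99666·(1 − x) = 172.488
(171.91399 − 173.99666)·x = 172.488 − 173.99666
x = -1.50866 / -2.08267 = 0.72439 → 72.439% Tz-172, 27.561% Tz-174.

27.561%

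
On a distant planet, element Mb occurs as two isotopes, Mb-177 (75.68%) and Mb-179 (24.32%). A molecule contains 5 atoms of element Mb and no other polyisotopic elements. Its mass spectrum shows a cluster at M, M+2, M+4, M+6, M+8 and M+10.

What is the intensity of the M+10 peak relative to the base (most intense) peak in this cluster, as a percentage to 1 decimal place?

0.2%

(0.7568 + 0.2432)^5 gives M 0.2483, M+2 0.3989, M+4 0.2564, M+6 0.0824, M+8 0.0132, M+10 0.0009; the largest is M+2.
P(M+2) = C(5,1) × 0.7568^4 × 0.2432^1 = 5 × 0.32803826 × 0.2432 = 0.398895 (base)
P(M+10) = C(5,5) × 0.7568^0 × 0.2432^5 = 1 × 1.0000 × 0.00085078 = 0.000851
Relative intensity = 0.000851 / 0.398895 × 100 = 0.2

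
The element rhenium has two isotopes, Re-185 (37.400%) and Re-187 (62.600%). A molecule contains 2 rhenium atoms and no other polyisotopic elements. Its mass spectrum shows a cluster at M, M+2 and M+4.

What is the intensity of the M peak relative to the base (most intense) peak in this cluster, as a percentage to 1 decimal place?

29.9%

Binomial terms of (0.37400 + 0.62600)^2: M 0.1399, M+2 0.4682, M+4 0.3919 → M+2 is the base peak.
P(M+2) = C(2,1) × 0.37400^1 × 0.62600^1 = 2 × 0.3740 × 0.6260 = 0.468248 (base)
P(M) = C(2,0) × 0.37400^2 × 0.62600^0 = 1 × 0.139876 × 1.0000 = 0.139876
Relative intensity = 0.139876 / 0.468248 × 100 = 29.9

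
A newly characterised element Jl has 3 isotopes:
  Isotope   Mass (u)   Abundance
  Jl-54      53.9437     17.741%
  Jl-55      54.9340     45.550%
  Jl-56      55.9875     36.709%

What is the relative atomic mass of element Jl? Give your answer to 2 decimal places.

Weight each isotope mass by its fractional abundance: 0.17741 × 53.9437 + 0.45550 × 54.9340 + 0.36709 × 55.9875
= 9.57015 + 25.02244 + 20.55245 = 55.14504 u

55.15 u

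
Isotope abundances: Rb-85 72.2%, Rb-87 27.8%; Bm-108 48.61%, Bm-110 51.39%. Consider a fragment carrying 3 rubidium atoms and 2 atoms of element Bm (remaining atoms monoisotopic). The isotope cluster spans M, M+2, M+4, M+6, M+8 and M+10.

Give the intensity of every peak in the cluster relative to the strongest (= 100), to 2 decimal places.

Rubidium pattern (n=3): 0.37636705 : 0.43475086 : 0.16739714 : 0.02148495
Element Bm pattern (n=2): 0.23629321 : 0.49961358 : 0.26409321
Convolve the two distributions (both contribute in 2-u steps):
  M: 0.37636705×0.23629321 = 0.088933
  M+2: 0.37636705×0.49961358 + 0.43475086×0.23629321 = 0.290767
  M+4: 0.37636705×0.26409321 + 0.43475086×0.49961358 + 0.16739714×0.23629321 = 0.356158
  M+6: 0.43475086×0.26409321 + 0.16739714×0.49961358 + 0.02148495×0.23629321 = 0.203525
  M+8: 0.16739714×0.26409321 + 0.02148495×0.49961358 = 0.054943
  M+10: 0.02148495×0.26409321 = 0.005674
Scale to base peak (0.356158) = 100: 24.97 : 81.64 : 100.00 : 57.14 : 15.43 : 1.59

24.97 : 81.64 : 100.00 : 57.14 : 15.43 : 1.59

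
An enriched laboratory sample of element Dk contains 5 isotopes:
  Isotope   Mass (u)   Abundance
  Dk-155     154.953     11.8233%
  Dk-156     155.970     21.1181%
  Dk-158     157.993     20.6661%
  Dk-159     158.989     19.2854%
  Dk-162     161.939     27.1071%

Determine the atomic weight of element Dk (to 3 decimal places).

158.468 u

Ar = Σ fᵢ·mᵢ = 0.118233 × 154.953 + 0.211181 × 155.970 + 0.206661 × 157.993 + 0.192854 × 158.989 + 0.271071 × 161.939
= 18.3206 + 32.9379 + 32.6510 + 30.6617 + 43.8970 = 158.4682 u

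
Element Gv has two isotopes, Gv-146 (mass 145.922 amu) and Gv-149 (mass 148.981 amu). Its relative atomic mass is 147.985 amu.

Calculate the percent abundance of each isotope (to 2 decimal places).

Writing the weighted mean with unknown fraction x of Gv-146:
145.922·x + 148.981·(1 − x) = 147.985
(145.922 − 148.981)·x = 147.985 − 148.981
x = -0.996 / -3.059 = 0.32560 → 32.56% Gv-146, 67.44% Gv-149.

Gv-146: 32.56%, Gv-149: 67.44%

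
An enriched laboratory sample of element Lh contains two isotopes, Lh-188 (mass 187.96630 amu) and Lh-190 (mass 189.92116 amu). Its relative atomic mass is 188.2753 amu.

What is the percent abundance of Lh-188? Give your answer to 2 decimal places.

Let x be the fractional abundance of Lh-188; then Lh-190 has abundance 1 − x.
187.96630·x + 189.92116·(1 − x) = 188.2753
(187.96630 − 189.92116)·x = 188.2753 − 189.92116
x = -1.64586 / -1.95486 = 0.84193 → 84.19% Lh-188, 15.81% Lh-190.

84.19%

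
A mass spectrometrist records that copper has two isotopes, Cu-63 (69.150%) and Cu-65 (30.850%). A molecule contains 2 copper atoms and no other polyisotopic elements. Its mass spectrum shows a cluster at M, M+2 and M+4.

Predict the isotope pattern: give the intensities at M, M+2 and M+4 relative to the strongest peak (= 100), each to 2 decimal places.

100.00 : 89.23 : 19.90

Expanding (0.69150 + 0.30850)^2:
P(M) = 0.69150^2 = 0.478172
P(M+2) = 2 × 0.69150^1 × 0.30850^1 = 0.426656
P(M+4) = 0.30850^2 = 0.095172
The M peak is largest (0.478172); scaling to 100 gives 100.00 : 89.23 : 19.90.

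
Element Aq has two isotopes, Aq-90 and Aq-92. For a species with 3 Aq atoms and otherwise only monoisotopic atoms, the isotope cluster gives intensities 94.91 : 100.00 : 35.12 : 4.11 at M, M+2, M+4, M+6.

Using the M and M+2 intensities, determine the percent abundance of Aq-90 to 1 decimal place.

If p is the fraction of Aq that is Aq-90, then I(M+2)/I(M) = [C(3,1)·p^2·(1−p)] / p^3 = 3·(1−p)/p = 100.00/94.91 = 1.0536
(1−p)/p = 1.0536/3 = 0.3512  ⇒  p = 1/(1 + 0.3512) = 0.7401
Aq-90: 74.0%, Aq-92: 26.0%.

74.0%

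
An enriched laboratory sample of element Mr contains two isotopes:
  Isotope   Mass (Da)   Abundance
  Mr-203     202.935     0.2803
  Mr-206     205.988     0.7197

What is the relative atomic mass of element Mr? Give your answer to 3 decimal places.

205.132 Da

Weight each isotope mass by its fractional abundance: 0.2803 × 202.935 + 0.7197 × 205.988
= 56.8827 + 148.2496 = 205.1323 Da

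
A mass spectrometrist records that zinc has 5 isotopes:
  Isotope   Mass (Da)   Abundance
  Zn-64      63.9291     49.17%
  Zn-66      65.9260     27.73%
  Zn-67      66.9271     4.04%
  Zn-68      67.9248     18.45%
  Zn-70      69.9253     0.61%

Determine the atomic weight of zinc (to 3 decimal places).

Weight each isotope mass by its fractional abundance: 0.4917 × 63.9291 + 0.2773 × 65.9260 + 0.0404 × 66.9271 + 0.1845 × 67.9248 + 0.0061 × 69.9253
= 31.43394 + 18.28128 + 2.70385 + 12.53213 + 0.42654 = 65.37774 Da

65.378 Da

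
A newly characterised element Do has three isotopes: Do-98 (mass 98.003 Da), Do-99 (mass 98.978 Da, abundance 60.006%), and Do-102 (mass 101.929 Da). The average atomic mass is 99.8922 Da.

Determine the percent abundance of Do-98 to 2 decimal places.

The remaining 39.994% is split between Do-98 (fraction x) and Do-102 (fraction 0.39994 − x).
Substituting: 98.003x + 101.929(0.39994 − x) = 40.49946132
(98.003 − 101.929)x = -0.26602294  ⇒  x = 0.06776, y = 0.33218
Do-98: 6.78%, Do-102: 33.22%.

6.78%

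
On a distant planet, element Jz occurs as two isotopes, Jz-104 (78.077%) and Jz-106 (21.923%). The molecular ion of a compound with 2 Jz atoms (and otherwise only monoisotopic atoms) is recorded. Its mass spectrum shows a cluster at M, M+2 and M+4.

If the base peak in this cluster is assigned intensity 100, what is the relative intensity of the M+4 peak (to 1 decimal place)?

7.9

(0.78077 + 0.21923)^2 gives M 0.6096, M+2 0.3423, M+4 0.0481; the largest is M.
P(M) = C(2,0) × 0.78077^2 × 0.21923^0 = 1 × 0.60960179 × 1.0000 = 0.609602 (base)
P(M+4) = C(2,2) × 0.78077^0 × 0.21923^2 = 1 × 1.0000 × 0.04806179 = 0.048062
Relative intensity = 0.048062 / 0.609602 × 100 = 7.9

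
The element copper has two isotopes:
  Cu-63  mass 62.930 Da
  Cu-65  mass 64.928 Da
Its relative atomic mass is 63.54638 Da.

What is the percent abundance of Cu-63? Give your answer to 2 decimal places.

69.15%

With x = fraction of Cu-63 (so Cu-65 is 1 − x):
62.930·x + 64.928·(1 − x) = 63.54638
(62.930 − 64.928)·x = 63.54638 − 64.928
x = -1.38162 / -1.998 = 0.69150 → 69.15% Cu-63, 30.85% Cu-65.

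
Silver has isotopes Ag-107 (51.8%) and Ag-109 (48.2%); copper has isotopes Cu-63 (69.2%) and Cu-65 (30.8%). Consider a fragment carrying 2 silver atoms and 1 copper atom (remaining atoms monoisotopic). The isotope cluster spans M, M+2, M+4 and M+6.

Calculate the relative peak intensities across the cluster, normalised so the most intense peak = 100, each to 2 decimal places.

43.36 : 100.00 : 73.46 : 16.71

Silver pattern (n=2): 0.268324 : 0.499352 : 0.232324
Copper pattern (n=1): 0.6920 : 0.3080
Convolve the two distributions (both contribute in 2-u steps):
  M: 0.268324×0.6920 = 0.185680
  M+2: 0.268324×0.3080 + 0.499352×0.6920 = 0.428195
  M+4: 0.499352×0.3080 + 0.232324×0.6920 = 0.314569
  M+6: 0.232324×0.3080 = 0.071556
Scale to base peak (0.428195) = 100: 43.36 : 100.00 : 73.46 : 16.71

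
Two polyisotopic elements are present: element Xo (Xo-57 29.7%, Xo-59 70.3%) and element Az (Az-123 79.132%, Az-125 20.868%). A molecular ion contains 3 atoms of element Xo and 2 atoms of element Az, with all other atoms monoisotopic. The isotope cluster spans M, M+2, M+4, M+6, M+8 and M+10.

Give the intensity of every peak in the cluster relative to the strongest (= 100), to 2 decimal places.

Element Xo pattern (n=3): 0.02619807 : 0.18603278 : 0.44034022 : 0.34742893
Element Az pattern (n=2): 0.62618734 : 0.33026532 : 0.04354734
Convolve the two distributions (both contribute in 2-u steps):
  M: 0.02619807×0.62618734 = 0.016405
  M+2: 0.02619807×0.33026532 + 0.18603278×0.62618734 = 0.125144
  M+4: 0.02619807×0.04354734 + 0.18603278×0.33026532 + 0.44034022×0.62618734 = 0.338317
  M+6: 0.18603278×0.04354734 + 0.44034022×0.33026532 + 0.34742893×0.62618734 = 0.371086
  M+8: 0.44034022×0.04354734 + 0.34742893×0.33026532 = 0.133919
  M+10: 0.34742893×0.04354734 = 0.015130
Scale to base peak (0.371086) = 100: 4.42 : 33.72 : 91.17 : 100.00 : 36.09 : 4.08

4.42 : 33.72 : 91.17 : 100.00 : 36.09 : 4.08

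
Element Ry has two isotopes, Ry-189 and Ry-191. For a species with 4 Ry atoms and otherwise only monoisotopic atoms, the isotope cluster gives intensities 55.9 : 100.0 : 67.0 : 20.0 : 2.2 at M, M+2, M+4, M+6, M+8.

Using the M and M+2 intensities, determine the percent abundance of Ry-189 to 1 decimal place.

If p is the fraction of Ry that is Ry-189, then I(M+2)/I(M) = [C(4,1)·p^3·(1−p)] / p^4 = 4·(1−p)/p = 100.0/55.9 = 1.7889
(1−p)/p = 1.7889/4 = 0.4472  ⇒  p = 1/(1 + 0.4472) = 0.6910
Ry-189: 69.1%, Ry-191: 30.9%.

69.1%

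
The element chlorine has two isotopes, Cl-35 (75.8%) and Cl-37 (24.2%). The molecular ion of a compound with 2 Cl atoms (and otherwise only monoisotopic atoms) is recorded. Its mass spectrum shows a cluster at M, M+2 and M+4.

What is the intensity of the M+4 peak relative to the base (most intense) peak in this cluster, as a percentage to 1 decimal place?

10.2%

(0.758 + 0.242)^2 gives M 0.5746, M+2 0.3669, M+4 0.0586; the largest is M.
P(M) = C(2,0) × 0.758^2 × 0.242^0 = 1 × 0.574564 × 1.0000 = 0.574564 (base)
P(M+4) = C(2,2) × 0.758^0 × 0.242^2 = 1 × 1.0000 × 0.058564 = 0.058564
Relative intensity = 0.058564 / 0.574564 × 100 = 10.2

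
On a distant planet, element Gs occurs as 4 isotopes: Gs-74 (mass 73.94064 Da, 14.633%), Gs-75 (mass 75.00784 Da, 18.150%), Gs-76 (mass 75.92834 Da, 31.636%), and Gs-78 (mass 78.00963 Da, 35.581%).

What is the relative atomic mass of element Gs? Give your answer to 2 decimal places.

76.21 Da

Average mass = Σ (abundance × isotope mass) = 0.14633 × 73.94064 + 0.18150 × 75.00784 + 0.31636 × 75.92834 + 0.35581 × 78.00963
= 10.819734 + 13.613923 + 24.020690 + 27.756606 = 76.210953 Da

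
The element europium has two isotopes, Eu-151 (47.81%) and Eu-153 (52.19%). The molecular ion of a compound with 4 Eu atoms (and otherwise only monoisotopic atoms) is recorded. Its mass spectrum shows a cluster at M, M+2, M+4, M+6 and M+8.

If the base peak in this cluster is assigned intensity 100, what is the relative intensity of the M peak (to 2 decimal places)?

13.99

Term probabilities: M 0.0522, M+2 0.2281, M+4 0.3736, M+6 0.2719, M+8 0.0742. Base peak = M+4.
P(M+4) = C(4,2) × 0.4781^2 × 0.5219^2 = 6 × 0.22857961 × 0.27237961 = 0.373563 (base)
P(M) = C(4,0) × 0.4781^4 × 0.5219^0 = 1 × 0.05224864 × 1.0000 = 0.052249
Relative intensity = 0.052249 / 0.373563 × 100 = 13.99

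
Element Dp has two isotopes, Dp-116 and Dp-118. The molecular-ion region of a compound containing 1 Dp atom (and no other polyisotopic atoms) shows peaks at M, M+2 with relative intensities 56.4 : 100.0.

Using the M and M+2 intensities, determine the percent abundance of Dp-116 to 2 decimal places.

36.06%

Write p for the Dp-116 fraction. I(M+2)/I(M) = [C(1,1)·p^0·(1−p)] / p^1 = 1·(1−p)/p = 100.0/56.4 = 1.7730
(1−p)/p = 1.7730/1 = 1.7730  ⇒  p = 1/(1 + 1.7730) = 0.3606
Dp-116: 36.06%, Dp-118: 63.94%.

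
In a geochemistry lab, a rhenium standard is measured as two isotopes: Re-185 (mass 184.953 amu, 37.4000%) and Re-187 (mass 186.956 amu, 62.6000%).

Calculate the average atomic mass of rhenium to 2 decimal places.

186.21 amu

Average mass = Σ (abundance × isotope mass) = 0.374000 × 184.953 + 0.626000 × 186.956
= 69.1724 + 117.0345 = 186.2069 amu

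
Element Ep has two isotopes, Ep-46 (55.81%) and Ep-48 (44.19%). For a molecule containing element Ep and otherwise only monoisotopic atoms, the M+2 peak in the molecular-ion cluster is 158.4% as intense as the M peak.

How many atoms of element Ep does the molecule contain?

With n Ep atoms, P(M+2)/P(M) = C(n,1)·p^(n−1)q / p^n = n·q/p = n · 0.4419/0.5581.
n = 1.584 × 0.5581/0.4419 = 2.00 ≈ 2

2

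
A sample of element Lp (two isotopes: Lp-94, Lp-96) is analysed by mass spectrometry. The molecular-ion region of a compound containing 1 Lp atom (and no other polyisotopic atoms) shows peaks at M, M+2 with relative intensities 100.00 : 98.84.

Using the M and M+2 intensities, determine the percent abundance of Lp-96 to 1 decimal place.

49.7%

If p is the fraction of Lp that is Lp-94, then I(M+2)/I(M) = [C(1,1)·p^0·(1−p)] / p^1 = 1·(1−p)/p = 98.84/100.00 = 0.9884
(1−p)/p = 0.9884/1 = 0.9884  ⇒  p = 1/(1 + 0.9884) = 0.5029
Lp-94: 50.3%, Lp-96: 49.7%.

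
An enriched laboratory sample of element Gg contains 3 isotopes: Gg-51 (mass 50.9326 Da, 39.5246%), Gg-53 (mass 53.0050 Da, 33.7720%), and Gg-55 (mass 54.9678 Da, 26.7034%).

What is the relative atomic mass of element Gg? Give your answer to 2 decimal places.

52.71 Da

Average mass = Σ (abundance × isotope mass) = 0.395246 × 50.9326 + 0.337720 × 53.0050 + 0.267034 × 54.9678
= 20.13091 + 17.90085 + 14.67827 = 52.71003 Da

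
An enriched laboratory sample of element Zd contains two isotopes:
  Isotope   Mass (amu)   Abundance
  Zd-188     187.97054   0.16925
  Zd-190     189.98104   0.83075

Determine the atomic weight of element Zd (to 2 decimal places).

Weight each isotope mass by its fractional abundance: 0.16925 × 187.97054 + 0.83075 × 189.98104
= 31.814014 + 157.826749 = 189.640763 amu

189.64 amu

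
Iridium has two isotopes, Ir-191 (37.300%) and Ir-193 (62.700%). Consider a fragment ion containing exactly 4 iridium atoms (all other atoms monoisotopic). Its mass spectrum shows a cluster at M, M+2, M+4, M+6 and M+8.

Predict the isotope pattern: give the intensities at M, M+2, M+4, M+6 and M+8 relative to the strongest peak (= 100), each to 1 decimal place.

Each Ir atom is independently Ir-191 (p = 0.37300) or Ir-193 (q = 0.62700); the cluster is the binomial expansion (p + q)^4.
P(M) = 0.37300^4 = 0.019357
P(M+2) = 4 × 0.37300^3 × 0.62700^1 = 0.130153
P(M+4) = 6 × 0.37300^2 × 0.62700^2 = 0.328174
P(M+6) = 4 × 0.37300^1 × 0.62700^3 = 0.367766
P(M+8) = 0.62700^4 = 0.154550
The M+6 peak is largest (0.367766); scaling to 100 gives 5.3 : 35.4 : 89.2 : 100.0 : 42.0.

5.3 : 35.4 : 89.2 : 100.0 : 42.0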